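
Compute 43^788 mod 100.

1

By repeated squaring mod 100: 43^1≡43, 43^2≡49, 43^4≡1, 43^8≡1, 43^16≡1, 43^32≡1, 43^64≡1, 43^128≡1, 43^256≡1, 43^512≡1.
788 = 4 + 16 + 256 + 512, so 43^788 ≡ 1·1·1·1 ≡ 1 (mod 100).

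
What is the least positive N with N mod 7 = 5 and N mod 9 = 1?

19

Since 9·4 ≡ 1 (mod 7), take x = 1 + 9·((5−1)·4 mod 7) = 1 + 9·2 = 19.
Check: 19 mod 7 = 5, 19 mod 9 = 1.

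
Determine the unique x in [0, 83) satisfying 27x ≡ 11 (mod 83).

25

27⁻¹ ≡ 40 (mod 83) because 27·40 = 1080 = 13·83 + 1.
Multiplying both sides by 40: x ≡ 40·11 = 440 ≡ 25 (mod 83).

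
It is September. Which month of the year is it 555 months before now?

555 = 46·12 + 3, so 555 mod 12 = 3.
September − 3 months → June.

June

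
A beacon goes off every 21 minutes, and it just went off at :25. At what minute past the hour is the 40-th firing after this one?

40·21 = 840.
840 = 14·60 + 0, so 840 mod 60 = 0.
(25 + 0) mod 60 = 25.

25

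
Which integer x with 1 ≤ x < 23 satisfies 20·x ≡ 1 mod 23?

15

20·15 = 300 = 13·23 + 1, so 20⁻¹ ≡ 15 (mod 23).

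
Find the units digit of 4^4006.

6

The units digit of 4^n cycles with period 2: 4, 6, …
4006 leaves remainder 0 on division by 2, so 4^4006 ends in 6.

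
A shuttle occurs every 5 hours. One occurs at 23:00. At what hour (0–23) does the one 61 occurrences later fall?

61·5 = 305.
305 mod 24 = 17 (since 12·24 = 288).
(23 + 17) mod 24 = 16.

16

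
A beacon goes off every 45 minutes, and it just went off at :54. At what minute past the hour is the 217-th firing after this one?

217·45 = 9765.
Dividing 9765 by 60 gives quotient 162 and remainder 45.
(54 + 45) mod 60 = 39.

39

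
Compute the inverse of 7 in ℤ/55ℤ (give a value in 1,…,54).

8

7·8 = 56 = 1·55 + 1, so 7⁻¹ ≡ 8 (mod 55).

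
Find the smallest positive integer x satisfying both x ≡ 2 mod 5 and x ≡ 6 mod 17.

57

Since 17·3 ≡ 1 (mod 5), take x = 6 + 17·((2−6)·3 mod 5) = 6 + 17·3 = 57.
Check: 57 mod 5 = 2, 57 mod 17 = 6.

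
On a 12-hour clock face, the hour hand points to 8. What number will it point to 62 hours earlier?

62 mod 12 = 2 (since 5·12 = 60).
8 − 2 → 6 on a 12-hour dial.

6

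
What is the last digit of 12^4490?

Powers of 2 mod 10 repeat with period 4: 2, 4, 8, 6.
4490 leaves remainder 2 on division by 4, so 12^4490 ends in 4.

4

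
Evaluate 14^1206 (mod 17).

15

Successive squares of 14 mod 17: 14^1≡14, 14^2≡9, 14^4≡13, 14^8≡16, 14^16≡1, 14^32≡1, 14^64≡1, 14^128≡1, 14^256≡1, 14^512≡1, 14^1024≡1.
Since 1206 = 2 + 4 + 16 + 32 + 128 + 1024 in binary, 14^1206 ≡ 9·13·1·1·1·1 ≡ 15 (mod 17).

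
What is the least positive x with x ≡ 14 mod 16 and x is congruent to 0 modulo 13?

x ≡ 0 (mod 13) gives x ∈ {0, 13, 26, 39, 52, 65, 78}.
The first of these with x mod 16 = 14 is 78.

78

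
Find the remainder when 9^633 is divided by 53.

Successive squares of 9 mod 53: 9^1≡9, 9^2≡28, 9^4≡42, 9^8≡15, 9^16≡13, 9^32≡10, 9^64≡47, 9^128≡36, 9^256≡24, 9^512≡46.
633 = 1 + 8 + 16 + 32 + 64 + 512, so 9^633 ≡ 9·15·13·10·47·46 ≡ 29 (mod 53).

29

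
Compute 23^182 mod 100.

29

By repeated squaring mod 100: 23^1≡23, 23^2≡29, 23^4≡41, 23^8≡81, 23^16≡61, 23^32≡21, 23^64≡41, 23^128≡81.
Since 182 = 2 + 4 + 16 + 32 + 128 in binary, 23^182 ≡ 29·41·61·21·81 ≡ 29 (mod 100).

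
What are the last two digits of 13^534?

By repeated squaring mod 100: 13^1≡13, 13^2≡69, 13^4≡61, 13^8≡21, 13^16≡41, 13^32≡81, 13^64≡61, 13^128≡21, 13^256≡41, 13^512≡81.
Since 534 = 2 + 4 + 16 + 512 in binary, 13^534 ≡ 69·61·41·81 ≡ 89 (mod 100).

89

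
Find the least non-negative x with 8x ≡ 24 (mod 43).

The inverse of 8 mod 43 is 27 (since 8·27 = 216 ≡ 1).
Multiplying both sides by 27: x ≡ 27·24 = 648 ≡ 3 (mod 43).
Check: 8·3 = 24 = 0·43 + 24.

3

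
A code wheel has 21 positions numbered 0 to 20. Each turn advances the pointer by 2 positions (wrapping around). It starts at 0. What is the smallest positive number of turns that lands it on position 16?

8

The inverse of 2 mod 21 is 11 (since 2·11 = 22 ≡ 1).
So x ≡ 11·16 = 176 ≡ 8 (mod 21).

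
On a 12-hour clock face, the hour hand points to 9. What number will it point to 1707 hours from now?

12

1707 − 142·12 = 3, so 1707 ≡ 3 (mod 12).
9 + 3 → 12 on a 12-hour dial.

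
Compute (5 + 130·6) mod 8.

1

130·6 = 780.
Dividing 780 by 8 gives quotient 97 and remainder 4.
(5 + 4) mod 8 = 1.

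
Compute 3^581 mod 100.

Successive squares of 3 mod 100: 3^1≡3, 3^2≡9, 3^4≡81, 3^8≡61, 3^16≡21, 3^32≡41, 3^64≡81, 3^128≡61, 3^256≡21, 3^512≡41.
581 = 1 + 4 + 64 + 512, so 3^581 ≡ 3·81·81·41 ≡ 3 (mod 100).

3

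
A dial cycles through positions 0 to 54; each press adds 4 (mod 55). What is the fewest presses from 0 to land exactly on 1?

55 = 13·4 + 3
4 = 1·3 + 1
3 = 3·1 + 0
Back-substituting gives 4·14 ≡ 1 (mod 55).

14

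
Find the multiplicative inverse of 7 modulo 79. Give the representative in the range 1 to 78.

34

7·34 = 238 = 3·79 + 1, so 7⁻¹ ≡ 34 (mod 79).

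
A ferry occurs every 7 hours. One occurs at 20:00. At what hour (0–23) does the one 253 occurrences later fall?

253·7 = 1771.
1771 − 73·24 = 19, so 1771 ≡ 19 (mod 24).
(20 + 19) mod 24 = 15.

15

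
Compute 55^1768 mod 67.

26

Square-and-reduce mod 67: 55^1≡55, 55^2≡10, 55^4≡33, 55^8≡17, 55^16≡21, 55^32≡39, 55^64≡47, 55^128≡65, 55^256≡4, 55^512≡16, 55^1024≡55.
1768 = 8 + 32 + 64 + 128 + 512 + 1024, so 55^1768 ≡ 17·39·47·65·16·55 ≡ 26 (mod 67).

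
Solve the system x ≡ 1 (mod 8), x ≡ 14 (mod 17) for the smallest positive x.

x ≡ 1 (mod 8) gives x ∈ {1, 9, 17, 25, 33, 41, 49, 57, …}.
The first of these with x mod 17 = 14 is 65.

65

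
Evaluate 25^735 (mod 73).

24

Successive squares of 25 mod 73: 25^1≡25, 25^2≡41, 25^4≡2, 25^8≡4, 25^16≡16, 25^32≡37, 25^64≡55, 25^128≡32, 25^256≡2, 25^512≡4.
735 = 1 + 2 + 4 + 8 + 16 + 64 + 128 + 512, so 25^735 ≡ 25·41·2·4·16·55·32·4 ≡ 24 (mod 73).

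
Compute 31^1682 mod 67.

54

By repeated squaring mod 67: 31^1≡31, 31^2≡23, 31^4≡60, 31^8≡49, 31^16≡56, 31^32≡54, 31^64≡35, 31^128≡19, 31^256≡26, 31^512≡6, 31^1024≡36.
1682 = 2 + 16 + 128 + 512 + 1024, so 31^1682 ≡ 23·56·19·6·36 ≡ 54 (mod 67).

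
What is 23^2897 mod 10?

Powers of 3 mod 10 repeat with period 4: 3, 9, 7, 1.
2897 mod 4 = 1, so the last digit matches 3^1 = 3.

3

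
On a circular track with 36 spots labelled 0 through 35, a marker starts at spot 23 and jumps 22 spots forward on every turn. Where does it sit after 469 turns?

9

469·22 = 10318.
10318 = 286·36 + 22, so 10318 mod 36 = 22.
(23 + 22) mod 36 = 9.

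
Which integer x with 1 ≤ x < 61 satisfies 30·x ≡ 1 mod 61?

59

61 = 2·30 + 1
30 = 30·1 + 0
Back-substituting gives 30·59 ≡ 1 (mod 61).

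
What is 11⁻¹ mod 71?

13

11·13 = 143 = 2·71 + 1, so 11⁻¹ ≡ 13 (mod 71).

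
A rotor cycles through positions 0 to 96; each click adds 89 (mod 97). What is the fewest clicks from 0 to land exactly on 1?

89·12 = 1068 = 11·97 + 1, so 89⁻¹ ≡ 12 (mod 97).

12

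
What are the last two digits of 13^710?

By repeated squaring mod 100: 13^1≡13, 13^2≡69, 13^4≡61, 13^8≡21, 13^16≡41, 13^32≡81, 13^64≡61, 13^128≡21, 13^256≡41, 13^512≡81.
Since 710 = 2 + 4 + 64 + 128 + 512 in binary, 13^710 ≡ 69·61·61·21·81 ≡ 49 (mod 100).

49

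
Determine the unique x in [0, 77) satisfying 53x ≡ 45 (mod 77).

27

The inverse of 53 mod 77 is 16 (since 53·16 = 848 ≡ 1).
So x ≡ 16·45 = 720 ≡ 27 (mod 77).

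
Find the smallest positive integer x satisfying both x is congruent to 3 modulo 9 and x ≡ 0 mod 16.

48

x ≡ 3 (mod 9) gives x ∈ {3, 12, 21, 30, 39, 48}.
The first of these with x mod 16 = 0 is 48.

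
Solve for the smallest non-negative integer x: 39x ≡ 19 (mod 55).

16

39⁻¹ ≡ 24 (mod 55) because 39·24 = 936 = 17·55 + 1.
Multiplying both sides by 24: x ≡ 24·19 = 456 ≡ 16 (mod 55).
Check: 39·16 = 624 = 11·55 + 19.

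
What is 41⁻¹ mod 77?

62

41·62 = 2542 = 33·77 + 1, so 41⁻¹ ≡ 62 (mod 77).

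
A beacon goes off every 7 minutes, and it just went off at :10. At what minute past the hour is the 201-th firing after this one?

37

201·7 = 1407.
1407 mod 60 = 27 (since 23·60 = 1380).
(10 + 27) mod 60 = 37.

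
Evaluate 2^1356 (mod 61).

Square-and-reduce mod 61: 2^1≡2, 2^2≡4, 2^4≡16, 2^8≡12, 2^16≡22, 2^32≡57, 2^64≡16, 2^128≡12, 2^256≡22, 2^512≡57, 2^1024≡16.
1356 = 4 + 8 + 64 + 256 + 1024, so 2^1356 ≡ 16·12·16·22·16 ≡ 58 (mod 61).

58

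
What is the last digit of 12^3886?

4

Last digits of 2^n: 2, 4, 8, 6 (period 4).
3886 leaves remainder 2 on division by 4, so 12^3886 ends in 4.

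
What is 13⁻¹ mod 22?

17

22 = 1·13 + 9
13 = 1·9 + 4
9 = 2·4 + 1
4 = 4·1 + 0
Back-substituting gives 13·17 ≡ 1 (mod 22).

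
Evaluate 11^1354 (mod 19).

11

Square-and-reduce mod 19: 11^1≡11, 11^2≡7, 11^4≡11, 11^8≡7, 11^16≡11, 11^32≡7, 11^64≡11, 11^128≡7, 11^256≡11, 11^512≡7, 11^1024≡11.
Since 1354 = 2 + 8 + 64 + 256 + 1024 in binary, 11^1354 ≡ 7·7·11·11·11 ≡ 11 (mod 19).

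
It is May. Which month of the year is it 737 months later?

October

Dividing 737 by 12 gives quotient 61 and remainder 5.
May + 5 months → October.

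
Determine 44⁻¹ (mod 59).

44·55 = 2420 = 41·59 + 1, so 44⁻¹ ≡ 55 (mod 59).

55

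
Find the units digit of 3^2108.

1

Last digits of 3^n: 3, 9, 7, 1 (period 4).
2108 leaves remainder 0 on division by 4, so 3^2108 ends in 1.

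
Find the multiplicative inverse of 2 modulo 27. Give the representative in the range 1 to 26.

14

2·14 = 28 = 1·27 + 1, so 2⁻¹ ≡ 14 (mod 27).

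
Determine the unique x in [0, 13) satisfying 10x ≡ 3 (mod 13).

The inverse of 10 mod 13 is 4 (since 10·4 = 40 ≡ 1).
Multiplying both sides by 4: x ≡ 4·3 = 12 ≡ 12 (mod 13).
Check: 10·12 = 120 = 9·13 + 3.

12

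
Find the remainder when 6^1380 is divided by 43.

1

Successive squares of 6 mod 43: 6^1≡6, 6^2≡36, 6^4≡6, 6^8≡36, 6^16≡6, 6^32≡36, 6^64≡6, 6^128≡36, 6^256≡6, 6^512≡36, 6^1024≡6.
Since 1380 = 4 + 32 + 64 + 256 + 1024 in binary, 6^1380 ≡ 6·36·6·6·6 ≡ 1 (mod 43).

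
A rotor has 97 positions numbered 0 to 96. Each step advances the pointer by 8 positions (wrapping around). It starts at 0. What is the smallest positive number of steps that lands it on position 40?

5

8⁻¹ ≡ 85 (mod 97) because 8·85 = 680 = 7·97 + 1.
Multiplying both sides by 85: x ≡ 85·40 = 3400 ≡ 5 (mod 97).
Check: 8·5 = 40 = 0·97 + 40.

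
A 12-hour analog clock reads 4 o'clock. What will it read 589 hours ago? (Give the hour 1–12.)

3

589 = 49·12 + 1, so 589 mod 12 = 1.
4 − 1 → 3 on a 12-hour dial.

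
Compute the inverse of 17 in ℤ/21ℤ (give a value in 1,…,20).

5

17·5 = 85 = 4·21 + 1, so 17⁻¹ ≡ 5 (mod 21).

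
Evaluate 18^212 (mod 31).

14

Square-and-reduce mod 31: 18^1≡18, 18^2≡14, 18^4≡10, 18^8≡7, 18^16≡18, 18^32≡14, 18^64≡10, 18^128≡7.
Since 212 = 4 + 16 + 64 + 128 in binary, 18^212 ≡ 10·18·10·7 ≡ 14 (mod 31).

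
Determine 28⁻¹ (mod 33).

13

28·13 = 364 = 11·33 + 1, so 28⁻¹ ≡ 13 (mod 33).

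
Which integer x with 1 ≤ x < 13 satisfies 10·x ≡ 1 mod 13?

13 = 1·10 + 3
10 = 3·3 + 1
3 = 3·1 + 0
Back-substituting gives 10·4 ≡ 1 (mod 13).

4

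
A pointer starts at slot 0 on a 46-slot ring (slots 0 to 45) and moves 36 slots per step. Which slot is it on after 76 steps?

22

76·36 = 2736.
2736 = 59·46 + 22, so 2736 mod 46 = 22.
(0 + 22) mod 46 = 22.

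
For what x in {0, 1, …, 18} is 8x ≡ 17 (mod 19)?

The inverse of 8 mod 19 is 12 (since 8·12 = 96 ≡ 1).
Multiplying both sides by 12: x ≡ 12·17 = 204 ≡ 14 (mod 19).
Check: 8·14 = 112 = 5·19 + 17.

14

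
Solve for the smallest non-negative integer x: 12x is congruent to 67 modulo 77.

12⁻¹ ≡ 45 (mod 77) because 12·45 = 540 = 7·77 + 1.
So x ≡ 45·67 = 3015 ≡ 12 (mod 77).

12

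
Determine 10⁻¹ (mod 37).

10·26 = 260 = 7·37 + 1, so 10⁻¹ ≡ 26 (mod 37).

26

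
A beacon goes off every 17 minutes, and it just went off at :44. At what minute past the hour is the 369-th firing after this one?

369·17 = 6273.
6273 − 104·60 = 33, so 6273 ≡ 33 (mod 60).
(44 + 33) mod 60 = 17.

17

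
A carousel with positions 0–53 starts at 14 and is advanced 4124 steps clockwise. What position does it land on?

4124 = 76·54 + 20, so 4124 mod 54 = 20.
(14 + 20) mod 54 = 34.

34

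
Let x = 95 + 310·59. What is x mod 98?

59

310·59 = 18290.
Dividing 18290 by 98 gives quotient 186 and remainder 62.
(95 + 62) mod 98 = 59.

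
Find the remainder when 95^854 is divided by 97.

9

Successive squares of 95 mod 97: 95^1≡95, 95^2≡4, 95^4≡16, 95^8≡62, 95^16≡61, 95^32≡35, 95^64≡61, 95^128≡35, 95^256≡61, 95^512≡35.
Since 854 = 2 + 4 + 16 + 64 + 256 + 512 in binary, 95^854 ≡ 4·16·61·61·61·35 ≡ 9 (mod 97).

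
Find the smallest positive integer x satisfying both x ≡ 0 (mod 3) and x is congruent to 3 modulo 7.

x ≡ 0 (mod 3) gives x ∈ {0, 3}.
The first of these with x mod 7 = 3 is 3.

3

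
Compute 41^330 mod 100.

1

Successive squares of 41 mod 100: 41^1≡41, 41^2≡81, 41^4≡61, 41^8≡21, 41^16≡41, 41^32≡81, 41^64≡61, 41^128≡21, 41^256≡41.
Since 330 = 2 + 8 + 64 + 256 in binary, 41^330 ≡ 81·21·61·41 ≡ 1 (mod 100).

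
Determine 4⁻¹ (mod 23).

4·6 = 24 = 1·23 + 1, so 4⁻¹ ≡ 6 (mod 23).

6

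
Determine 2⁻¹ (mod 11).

6

2·6 = 12 = 1·11 + 1, so 2⁻¹ ≡ 6 (mod 11).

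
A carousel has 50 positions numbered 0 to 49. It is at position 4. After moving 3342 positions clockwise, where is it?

3342 mod 50 = 42 (since 66·50 = 3300).
(4 + 42) mod 50 = 46.

46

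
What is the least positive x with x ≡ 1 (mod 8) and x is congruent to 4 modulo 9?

x ≡ 1 (mod 8) gives x ∈ {1, 9, 17, 25, 33, 41, 49}.
The first of these with x mod 9 = 4 is 49.

49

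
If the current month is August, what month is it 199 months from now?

199 = 16·12 + 7, so 199 mod 12 = 7.
August + 7 months → March.

March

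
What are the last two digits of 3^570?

49

Successive squares of 3 mod 100: 3^1≡3, 3^2≡9, 3^4≡81, 3^8≡61, 3^16≡21, 3^32≡41, 3^64≡81, 3^128≡61, 3^256≡21, 3^512≡41.
Since 570 = 2 + 8 + 16 + 32 + 512 in binary, 3^570 ≡ 9·61·21·41·41 ≡ 49 (mod 100).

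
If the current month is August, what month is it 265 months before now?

July

265 mod 12 = 1 (since 22·12 = 264).
August − 1 month → July.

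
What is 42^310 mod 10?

The units digit of 42^n cycles with period 4: 2, 4, 8, 6, …
310 leaves remainder 2 on division by 4, so 42^310 ends in 4.

4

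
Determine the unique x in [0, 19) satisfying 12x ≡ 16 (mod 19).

14

The inverse of 12 mod 19 is 8 (since 12·8 = 96 ≡ 1).
So x ≡ 8·16 = 128 ≡ 14 (mod 19).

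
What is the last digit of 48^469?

Last digits of 8^n: 8, 4, 2, 6 (period 4).
469 leaves remainder 1 on division by 4, so 48^469 ends in 8.

8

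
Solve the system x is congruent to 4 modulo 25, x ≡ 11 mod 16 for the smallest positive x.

x ≡ 11 (mod 16) gives x ∈ {11, 27, 43, 59, 75, 91, 107, 123, …}.
The first of these with x mod 25 = 4 is 379.

379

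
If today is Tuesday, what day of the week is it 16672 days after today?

Dividing 16672 by 7 gives quotient 2381 and remainder 5.
Tuesday + 5 days → Sunday.

Sunday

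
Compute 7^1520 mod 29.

By repeated squaring mod 29: 7^1≡7, 7^2≡20, 7^4≡23, 7^8≡7, 7^16≡20, 7^32≡23, 7^64≡7, 7^128≡20, 7^256≡23, 7^512≡7, 7^1024≡20.
1520 = 16 + 32 + 64 + 128 + 256 + 1024, so 7^1520 ≡ 20·23·7·20·23·20 ≡ 7 (mod 29).

7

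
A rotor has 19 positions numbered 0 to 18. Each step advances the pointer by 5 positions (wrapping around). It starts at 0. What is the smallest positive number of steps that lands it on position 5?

1

5⁻¹ ≡ 4 (mod 19) because 5·4 = 20 = 1·19 + 1.
Multiplying both sides by 4: x ≡ 4·5 = 20 ≡ 1 (mod 19).
Check: 5·1 = 5 = 0·19 + 5.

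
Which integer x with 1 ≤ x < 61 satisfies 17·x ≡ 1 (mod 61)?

18

17·18 = 306 = 5·61 + 1, so 17⁻¹ ≡ 18 (mod 61).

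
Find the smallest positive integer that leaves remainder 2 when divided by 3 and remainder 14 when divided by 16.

14

x ≡ 2 (mod 3) gives x ∈ {2, 5, 8, 11, 14}.
The first of these with x mod 16 = 14 is 14.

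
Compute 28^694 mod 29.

1

Square-and-reduce mod 29: 28^1≡28, 28^2≡1, 28^4≡1, 28^8≡1, 28^16≡1, 28^32≡1, 28^64≡1, 28^128≡1, 28^256≡1, 28^512≡1.
694 = 2 + 4 + 16 + 32 + 128 + 512, so 28^694 ≡ 1·1·1·1·1·1 ≡ 1 (mod 29).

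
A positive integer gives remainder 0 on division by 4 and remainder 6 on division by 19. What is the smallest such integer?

44

x ≡ 0 (mod 4) gives x ∈ {0, 4, 8, 12, 16, 20, 24, 28, …}.
The first of these with x mod 19 = 6 is 44.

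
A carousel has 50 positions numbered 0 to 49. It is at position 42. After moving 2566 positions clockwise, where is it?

2566 − 51·50 = 16, so 2566 ≡ 16 (mod 50).
(42 + 16) mod 50 = 8.

8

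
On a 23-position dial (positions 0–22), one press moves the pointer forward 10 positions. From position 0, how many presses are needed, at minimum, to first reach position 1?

7

10·7 = 70 = 3·23 + 1, so 10⁻¹ ≡ 7 (mod 23).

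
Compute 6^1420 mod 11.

By repeated squaring mod 11: 6^1≡6, 6^2≡3, 6^4≡9, 6^8≡4, 6^16≡5, 6^32≡3, 6^64≡9, 6^128≡4, 6^256≡5, 6^512≡3, 6^1024≡9.
Since 1420 = 4 + 8 + 128 + 256 + 1024 in binary, 6^1420 ≡ 9·4·4·5·9 ≡ 1 (mod 11).

1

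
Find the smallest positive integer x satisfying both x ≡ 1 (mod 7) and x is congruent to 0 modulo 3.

x ≡ 0 (mod 3) gives x ∈ {0, 3, 6, 9, 12, 15}.
The first of these with x mod 7 = 1 is 15.

15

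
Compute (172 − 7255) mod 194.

95

7255 mod 194 = 77 (since 37·194 = 7178).
(172 − 77) mod 194 = 95.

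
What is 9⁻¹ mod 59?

46

9·46 = 414 = 7·59 + 1, so 9⁻¹ ≡ 46 (mod 59).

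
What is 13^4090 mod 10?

Powers of 3 mod 10 repeat with period 4: 3, 9, 7, 1.
4090 mod 4 = 2, so the last digit matches 3^2 = 9.

9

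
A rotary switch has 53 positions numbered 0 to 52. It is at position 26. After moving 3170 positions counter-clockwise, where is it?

3170 = 59·53 + 43, so 3170 mod 53 = 43.
(26 − 43) mod 53 = 36.

36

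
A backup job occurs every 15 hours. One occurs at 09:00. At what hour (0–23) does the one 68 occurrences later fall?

21

68·15 = 1020.
1020 mod 24 = 12 (since 42·24 = 1008).
(9 + 12) mod 24 = 21.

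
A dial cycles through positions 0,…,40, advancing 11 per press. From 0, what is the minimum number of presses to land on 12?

11⁻¹ ≡ 15 (mod 41) because 11·15 = 165 = 4·41 + 1.
So x ≡ 15·12 = 180 ≡ 16 (mod 41).

16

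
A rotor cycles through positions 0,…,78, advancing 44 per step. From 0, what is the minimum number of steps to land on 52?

73

The inverse of 44 mod 79 is 9 (since 44·9 = 396 ≡ 1).
So x ≡ 9·52 = 468 ≡ 73 (mod 79).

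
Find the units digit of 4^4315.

Last digits of 4^n: 4, 6 (period 2).
4315 leaves remainder 1 on division by 2, so 4^4315 ends in 4.

4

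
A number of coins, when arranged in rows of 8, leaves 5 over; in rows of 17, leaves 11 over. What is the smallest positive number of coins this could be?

45

x ≡ 5 (mod 8) gives x ∈ {5, 13, 21, 29, 37, 45}.
The first of these with x mod 17 = 11 is 45.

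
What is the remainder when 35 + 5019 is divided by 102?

5019 = 49·102 + 21, so 5019 mod 102 = 21.
(35 + 21) mod 102 = 56.

56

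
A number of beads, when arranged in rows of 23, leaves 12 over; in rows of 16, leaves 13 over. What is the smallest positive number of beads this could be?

x ≡ 13 (mod 16) gives x ∈ {13, 29, 45, 61, 77, 93, 109, 125, …}.
The first of these with x mod 23 = 12 is 173.

173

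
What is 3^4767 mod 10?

7

Powers of 3 mod 10 repeat with period 4: 3, 9, 7, 1.
4767 mod 4 = 3, so the last digit matches 3^3 = 7.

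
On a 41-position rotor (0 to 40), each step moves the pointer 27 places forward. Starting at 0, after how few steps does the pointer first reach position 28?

39

The inverse of 27 mod 41 is 38 (since 27·38 = 1026 ≡ 1).
So x ≡ 38·28 = 1064 ≡ 39 (mod 41).
Check: 27·39 = 1053 = 25·41 + 28.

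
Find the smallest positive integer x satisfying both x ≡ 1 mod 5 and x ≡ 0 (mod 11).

11

Since 11·1 ≡ 1 (mod 5), take x = 0 + 11·((1−0)·1 mod 5) = 0 + 11·1 = 11.
Check: 11 mod 5 = 1, 11 mod 11 = 0.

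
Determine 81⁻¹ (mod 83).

81·41 = 3321 = 40·83 + 1, so 81⁻¹ ≡ 41 (mod 83).

41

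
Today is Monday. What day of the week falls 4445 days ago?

Monday

4445 mod 7 = 0 (since 635·7 = 4445).
Monday − 0 days → Monday.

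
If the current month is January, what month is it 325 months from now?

325 mod 12 = 1 (since 27·12 = 324).
January + 1 month → February.

February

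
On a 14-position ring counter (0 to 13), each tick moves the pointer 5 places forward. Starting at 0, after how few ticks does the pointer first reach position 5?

5⁻¹ ≡ 3 (mod 14) because 5·3 = 15 = 1·14 + 1.
Multiplying both sides by 3: x ≡ 3·5 = 15 ≡ 1 (mod 14).

1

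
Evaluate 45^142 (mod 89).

Square-and-reduce mod 89: 45^1≡45, 45^2≡67, 45^4≡39, 45^8≡8, 45^16≡64, 45^32≡2, 45^64≡4, 45^128≡16.
Since 142 = 2 + 4 + 8 + 128 in binary, 45^142 ≡ 67·39·8·16 ≡ 2 (mod 89).

2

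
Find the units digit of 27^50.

9

Powers of 7 mod 10 repeat with period 4: 7, 9, 3, 1.
50 leaves remainder 2 on division by 4, so 27^50 ends in 9.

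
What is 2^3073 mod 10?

Last digits of 2^n: 2, 4, 8, 6 (period 4).
3073 mod 4 = 1, so the last digit matches 2^1 = 2.

2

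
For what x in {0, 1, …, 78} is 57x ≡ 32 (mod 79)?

56

The inverse of 57 mod 79 is 61 (since 57·61 = 3477 ≡ 1).
So x ≡ 61·32 = 1952 ≡ 56 (mod 79).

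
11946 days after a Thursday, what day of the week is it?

Monday

11946 mod 7 = 4 (since 1706·7 = 11942).
Thursday + 4 days → Monday.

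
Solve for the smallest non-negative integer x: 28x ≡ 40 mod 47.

35

The inverse of 28 mod 47 is 42 (since 28·42 = 1176 ≡ 1).
So x ≡ 42·40 = 1680 ≡ 35 (mod 47).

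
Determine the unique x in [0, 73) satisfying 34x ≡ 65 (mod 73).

47

The inverse of 34 mod 73 is 58 (since 34·58 = 1972 ≡ 1).
So x ≡ 58·65 = 3770 ≡ 47 (mod 73).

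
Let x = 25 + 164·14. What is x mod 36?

164·14 = 2296.
2296 mod 36 = 28 (since 63·36 = 2268).
(25 + 28) mod 36 = 17.

17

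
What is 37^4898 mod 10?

9

Last digits of 7^n: 7, 9, 3, 1 (period 4).
4898 mod 4 = 2, so the last digit matches 7^2 = 9.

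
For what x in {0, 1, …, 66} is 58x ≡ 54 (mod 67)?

61

The inverse of 58 mod 67 is 52 (since 58·52 = 3016 ≡ 1).
So x ≡ 52·54 = 2808 ≡ 61 (mod 67).
Check: 58·61 = 3538 = 52·67 + 54.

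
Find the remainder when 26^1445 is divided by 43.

By repeated squaring mod 43: 26^1≡26, 26^2≡31, 26^4≡15, 26^8≡10, 26^16≡14, 26^32≡24, 26^64≡17, 26^128≡31, 26^256≡15, 26^512≡10, 26^1024≡14.
Since 1445 = 1 + 4 + 32 + 128 + 256 + 1024 in binary, 26^1445 ≡ 26·15·24·31·15·14 ≡ 20 (mod 43).

20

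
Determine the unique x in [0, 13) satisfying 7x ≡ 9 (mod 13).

5

7⁻¹ ≡ 2 (mod 13) because 7·2 = 14 = 1·13 + 1.
So x ≡ 2·9 = 18 ≡ 5 (mod 13).
Check: 7·5 = 35 = 2·13 + 9.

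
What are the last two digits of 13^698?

29

Successive squares of 13 mod 100: 13^1≡13, 13^2≡69, 13^4≡61, 13^8≡21, 13^16≡41, 13^32≡81, 13^64≡61, 13^128≡21, 13^256≡41, 13^512≡81.
698 = 2 + 8 + 16 + 32 + 128 + 512, so 13^698 ≡ 69·21·41·81·21·81 ≡ 29 (mod 100).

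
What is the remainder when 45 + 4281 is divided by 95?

4281 − 45·95 = 6, so 4281 ≡ 6 (mod 95).
(45 + 6) mod 95 = 51.

51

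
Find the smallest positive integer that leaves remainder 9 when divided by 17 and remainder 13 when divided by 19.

298

Since 19·9 ≡ 1 (mod 17), take x = 13 + 19·((9−13)·9 mod 17) = 13 + 19·15 = 298.
Check: 298 mod 17 = 9, 298 mod 19 = 13.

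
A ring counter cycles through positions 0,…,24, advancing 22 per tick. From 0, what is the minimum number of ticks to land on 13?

22⁻¹ ≡ 8 (mod 25) because 22·8 = 176 = 7·25 + 1.
So x ≡ 8·13 = 104 ≡ 4 (mod 25).

4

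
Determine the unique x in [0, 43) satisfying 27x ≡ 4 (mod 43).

27⁻¹ ≡ 8 (mod 43) because 27·8 = 216 = 5·43 + 1.
Multiplying both sides by 8: x ≡ 8·4 = 32 ≡ 32 (mod 43).
Check: 27·32 = 864 = 20·43 + 4.

32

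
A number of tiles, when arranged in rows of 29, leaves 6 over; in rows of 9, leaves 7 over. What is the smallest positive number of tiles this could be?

Since 9·13 ≡ 1 (mod 29), take x = 7 + 9·((6−7)·13 mod 29) = 7 + 9·16 = 151.
Check: 151 mod 29 = 6, 151 mod 9 = 7.

151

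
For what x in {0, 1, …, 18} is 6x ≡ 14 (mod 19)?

The inverse of 6 mod 19 is 16 (since 6·16 = 96 ≡ 1).
So x ≡ 16·14 = 224 ≡ 15 (mod 19).

15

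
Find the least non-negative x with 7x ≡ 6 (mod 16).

10

The inverse of 7 mod 16 is 7 (since 7·7 = 49 ≡ 1).
So x ≡ 7·6 = 42 ≡ 10 (mod 16).
Check: 7·10 = 70 = 4·16 + 6.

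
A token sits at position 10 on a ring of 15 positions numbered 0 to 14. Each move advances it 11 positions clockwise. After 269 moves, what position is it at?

14

269·11 = 2959.
2959 mod 15 = 4 (since 197·15 = 2955).
(10 + 4) mod 15 = 14.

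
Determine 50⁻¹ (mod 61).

11

61 = 1·50 + 11
50 = 4·11 + 6
11 = 1·6 + 5
6 = 1·5 + 1
5 = 5·1 + 0
Back-substituting gives 50·11 ≡ 1 (mod 61).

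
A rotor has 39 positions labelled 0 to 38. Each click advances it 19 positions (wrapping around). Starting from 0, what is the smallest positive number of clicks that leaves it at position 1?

39 = 2·19 + 1
19 = 19·1 + 0
Back-substituting gives 19·37 ≡ 1 (mod 39).

37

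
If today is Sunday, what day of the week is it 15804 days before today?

15804 − 2257·7 = 5, so 15804 ≡ 5 (mod 7).
Sunday − 5 days → Tuesday.

Tuesday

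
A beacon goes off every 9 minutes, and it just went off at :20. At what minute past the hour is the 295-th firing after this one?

35

295·9 = 2655.
2655 mod 60 = 15 (since 44·60 = 2640).
(20 + 15) mod 60 = 35.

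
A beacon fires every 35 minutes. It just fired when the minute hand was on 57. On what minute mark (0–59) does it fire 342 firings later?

342·35 = 11970.
Dividing 11970 by 60 gives quotient 199 and remainder 30.
(57 + 30) mod 60 = 27.

27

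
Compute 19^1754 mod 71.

Square-and-reduce mod 71: 19^1≡19, 19^2≡6, 19^4≡36, 19^8≡18, 19^16≡40, 19^32≡38, 19^64≡24, 19^128≡8, 19^256≡64, 19^512≡49, 19^1024≡58.
Since 1754 = 2 + 8 + 16 + 64 + 128 + 512 + 1024 in binary, 19^1754 ≡ 6·18·40·24·8·49·58 ≡ 36 (mod 71).

36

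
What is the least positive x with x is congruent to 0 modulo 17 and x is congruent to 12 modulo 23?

357

x ≡ 0 (mod 17) gives x ∈ {0, 17, 34, 51, 68, 85, 102, 119, …}.
The first of these with x mod 23 = 12 is 357.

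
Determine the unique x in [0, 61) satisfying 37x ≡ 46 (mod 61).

The inverse of 37 mod 61 is 33 (since 37·33 = 1221 ≡ 1).
So x ≡ 33·46 = 1518 ≡ 54 (mod 61).

54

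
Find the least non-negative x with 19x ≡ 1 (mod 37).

2

19⁻¹ ≡ 2 (mod 37) because 19·2 = 38 = 1·37 + 1.
So x ≡ 2·1 = 2 ≡ 2 (mod 37).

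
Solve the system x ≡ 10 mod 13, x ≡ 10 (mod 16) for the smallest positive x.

10

x ≡ 10 (mod 13) gives x ∈ {10}.
The first of these with x mod 16 = 10 is 10.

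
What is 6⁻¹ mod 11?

6·2 = 12 = 1·11 + 1, so 6⁻¹ ≡ 2 (mod 11).

2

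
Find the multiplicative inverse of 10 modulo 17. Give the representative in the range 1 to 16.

10·12 = 120 = 7·17 + 1, so 10⁻¹ ≡ 12 (mod 17).

12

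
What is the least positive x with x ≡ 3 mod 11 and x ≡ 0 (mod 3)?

x ≡ 0 (mod 3) gives x ∈ {0, 3}.
The first of these with x mod 11 = 3 is 3.

3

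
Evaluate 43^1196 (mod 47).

Square-and-reduce mod 47: 43^1≡43, 43^2≡16, 43^4≡21, 43^8≡18, 43^16≡42, 43^32≡25, 43^64≡14, 43^128≡8, 43^256≡17, 43^512≡7, 43^1024≡2.
1196 = 4 + 8 + 32 + 128 + 1024, so 43^1196 ≡ 21·18·25·8·2 ≡ 1 (mod 47).

1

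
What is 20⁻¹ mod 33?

20·5 = 100 = 3·33 + 1, so 20⁻¹ ≡ 5 (mod 33).

5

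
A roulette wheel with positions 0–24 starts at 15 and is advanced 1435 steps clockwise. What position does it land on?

Dividing 1435 by 25 gives quotient 57 and remainder 10.
(15 + 10) mod 25 = 0.

0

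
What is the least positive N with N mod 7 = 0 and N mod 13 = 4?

Since 13·6 ≡ 1 (mod 7), take x = 4 + 13·((0−4)·6 mod 7) = 4 + 13·4 = 56.
Check: 56 mod 7 = 0, 56 mod 13 = 4.

56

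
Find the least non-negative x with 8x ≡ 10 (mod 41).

8⁻¹ ≡ 36 (mod 41) because 8·36 = 288 = 7·41 + 1.
Multiplying both sides by 36: x ≡ 36·10 = 360 ≡ 32 (mod 41).
Check: 8·32 = 256 = 6·41 + 10.

32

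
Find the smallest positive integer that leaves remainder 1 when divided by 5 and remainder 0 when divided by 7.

21

x ≡ 1 (mod 5) gives x ∈ {1, 6, 11, 16, 21}.
The first of these with x mod 7 = 0 is 21.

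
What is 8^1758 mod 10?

4

The units digit of 8^n cycles with period 4: 8, 4, 2, 6, …
1758 mod 4 = 2, so the last digit matches 8^2 = 4.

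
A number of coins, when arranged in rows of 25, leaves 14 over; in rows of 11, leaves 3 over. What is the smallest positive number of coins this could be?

14

x ≡ 3 (mod 11) gives x ∈ {3, 14}.
The first of these with x mod 25 = 14 is 14.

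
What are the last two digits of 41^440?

Successive squares of 41 mod 100: 41^1≡41, 41^2≡81, 41^4≡61, 41^8≡21, 41^16≡41, 41^32≡81, 41^64≡61, 41^128≡21, 41^256≡41.
Since 440 = 8 + 16 + 32 + 128 + 256 in binary, 41^440 ≡ 21·41·81·21·41 ≡ 1 (mod 100).

01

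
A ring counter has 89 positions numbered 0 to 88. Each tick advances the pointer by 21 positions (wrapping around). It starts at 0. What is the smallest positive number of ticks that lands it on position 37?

The inverse of 21 mod 89 is 17 (since 21·17 = 357 ≡ 1).
So x ≡ 17·37 = 629 ≡ 6 (mod 89).

6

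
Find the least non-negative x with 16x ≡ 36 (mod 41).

16⁻¹ ≡ 18 (mod 41) because 16·18 = 288 = 7·41 + 1.
So x ≡ 18·36 = 648 ≡ 33 (mod 41).

33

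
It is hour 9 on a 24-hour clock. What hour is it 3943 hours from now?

Dividing 3943 by 24 gives quotient 164 and remainder 7.
(9 + 7) mod 24 = 16.

16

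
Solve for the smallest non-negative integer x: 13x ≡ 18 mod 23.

12

The inverse of 13 mod 23 is 16 (since 13·16 = 208 ≡ 1).
Multiplying both sides by 16: x ≡ 16·18 = 288 ≡ 12 (mod 23).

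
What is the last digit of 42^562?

4

Last digits of 2^n: 2, 4, 8, 6 (period 4).
562 mod 4 = 2, so the last digit matches 2^2 = 4.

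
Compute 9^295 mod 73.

Successive squares of 9 mod 73: 9^1≡9, 9^2≡8, 9^4≡64, 9^8≡8, 9^16≡64, 9^32≡8, 9^64≡64, 9^128≡8, 9^256≡64.
295 = 1 + 2 + 4 + 32 + 256, so 9^295 ≡ 9·8·64·8·64 ≡ 9 (mod 73).

9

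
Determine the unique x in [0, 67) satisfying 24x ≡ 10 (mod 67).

24⁻¹ ≡ 14 (mod 67) because 24·14 = 336 = 5·67 + 1.
So x ≡ 14·10 = 140 ≡ 6 (mod 67).
Check: 24·6 = 144 = 2·67 + 10.

6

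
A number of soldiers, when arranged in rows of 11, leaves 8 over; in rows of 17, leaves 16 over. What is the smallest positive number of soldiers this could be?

Since 17·2 ≡ 1 (mod 11), take x = 16 + 17·((8−16)·2 mod 11) = 16 + 17·6 = 118.
Check: 118 mod 11 = 8, 118 mod 17 = 16.

118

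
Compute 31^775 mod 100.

51

By repeated squaring mod 100: 31^1≡31, 31^2≡61, 31^4≡21, 31^8≡41, 31^16≡81, 31^32≡61, 31^64≡21, 31^128≡41, 31^256≡81, 31^512≡61.
Since 775 = 1 + 2 + 4 + 256 + 512 in binary, 31^775 ≡ 31·61·21·81·61 ≡ 51 (mod 100).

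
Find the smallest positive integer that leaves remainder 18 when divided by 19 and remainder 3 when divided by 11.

113

x ≡ 3 (mod 11) gives x ∈ {3, 14, 25, 36, 47, 58, 69, 80, …}.
The first of these with x mod 19 = 18 is 113.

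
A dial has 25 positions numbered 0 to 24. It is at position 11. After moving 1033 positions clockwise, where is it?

1033 mod 25 = 8 (since 41·25 = 1025).
(11 + 8) mod 25 = 19.

19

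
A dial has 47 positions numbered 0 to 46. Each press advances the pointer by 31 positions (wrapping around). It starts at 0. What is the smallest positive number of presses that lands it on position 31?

31⁻¹ ≡ 44 (mod 47) because 31·44 = 1364 = 29·47 + 1.
So x ≡ 44·31 = 1364 ≡ 1 (mod 47).

1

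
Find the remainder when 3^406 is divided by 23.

Successive squares of 3 mod 23: 3^1≡3, 3^2≡9, 3^4≡12, 3^8≡6, 3^16≡13, 3^32≡8, 3^64≡18, 3^128≡2, 3^256≡4.
Since 406 = 2 + 4 + 16 + 128 + 256 in binary, 3^406 ≡ 9·12·13·2·4 ≡ 8 (mod 23).

8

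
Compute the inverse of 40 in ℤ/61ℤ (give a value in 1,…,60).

29

61 = 1·40 + 21
40 = 1·21 + 19
21 = 1·19 + 2
19 = 9·2 + 1
2 = 2·1 + 0
Back-substituting gives 40·29 ≡ 1 (mod 61).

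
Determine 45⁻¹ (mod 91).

89

45·89 = 4005 = 44·91 + 1, so 45⁻¹ ≡ 89 (mod 91).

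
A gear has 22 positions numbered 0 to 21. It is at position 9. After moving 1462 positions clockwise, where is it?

1462 − 66·22 = 10, so 1462 ≡ 10 (mod 22).
(9 + 10) mod 22 = 19.

19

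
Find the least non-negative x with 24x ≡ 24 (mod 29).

The inverse of 24 mod 29 is 23 (since 24·23 = 552 ≡ 1).
Multiplying both sides by 23: x ≡ 23·24 = 552 ≡ 1 (mod 29).

1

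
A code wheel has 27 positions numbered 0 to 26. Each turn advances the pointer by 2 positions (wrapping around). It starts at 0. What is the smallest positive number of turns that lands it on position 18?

The inverse of 2 mod 27 is 14 (since 2·14 = 28 ≡ 1).
So x ≡ 14·18 = 252 ≡ 9 (mod 27).

9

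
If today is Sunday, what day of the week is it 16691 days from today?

Wednesday

16691 mod 7 = 3 (since 2384·7 = 16688).
Sunday + 3 days → Wednesday.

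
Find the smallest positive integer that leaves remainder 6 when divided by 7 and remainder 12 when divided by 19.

69

x ≡ 6 (mod 7) gives x ∈ {6, 13, 20, 27, 34, 41, 48, 55, …}.
The first of these with x mod 19 = 12 is 69.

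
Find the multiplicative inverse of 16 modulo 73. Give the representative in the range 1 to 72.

32

73 = 4·16 + 9
16 = 1·9 + 7
9 = 1·7 + 2
7 = 3·2 + 1
2 = 2·1 + 0
Back-substituting gives 16·32 ≡ 1 (mod 73).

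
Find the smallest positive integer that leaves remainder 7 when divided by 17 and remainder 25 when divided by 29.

x ≡ 7 (mod 17) gives x ∈ {7, 24, 41, 58, 75, 92, 109, 126, …}.
The first of these with x mod 29 = 25 is 228.

228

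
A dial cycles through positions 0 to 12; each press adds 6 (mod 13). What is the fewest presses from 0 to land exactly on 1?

11

13 = 2·6 + 1
6 = 6·1 + 0
Back-substituting gives 6·11 ≡ 1 (mod 13).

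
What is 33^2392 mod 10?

1

Last digits of 3^n: 3, 9, 7, 1 (period 4).
2392 leaves remainder 0 on division by 4, so 33^2392 ends in 1.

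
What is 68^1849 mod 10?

Powers of 8 mod 10 repeat with period 4: 8, 4, 2, 6.
1849 mod 4 = 1, so the last digit matches 8^1 = 8.

8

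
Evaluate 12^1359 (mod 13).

12

Square-and-reduce mod 13: 12^1≡12, 12^2≡1, 12^4≡1, 12^8≡1, 12^16≡1, 12^32≡1, 12^64≡1, 12^128≡1, 12^256≡1, 12^512≡1, 12^1024≡1.
1359 = 1 + 2 + 4 + 8 + 64 + 256 + 1024, so 12^1359 ≡ 12·1·1·1·1·1·1 ≡ 12 (mod 13).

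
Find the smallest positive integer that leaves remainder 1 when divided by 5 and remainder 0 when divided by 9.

36

x ≡ 1 (mod 5) gives x ∈ {1, 6, 11, 16, 21, 26, 31, 36}.
The first of these with x mod 9 = 0 is 36.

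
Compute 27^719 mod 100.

Square-and-reduce mod 100: 27^1≡27, 27^2≡29, 27^4≡41, 27^8≡81, 27^16≡61, 27^32≡21, 27^64≡41, 27^128≡81, 27^256≡61, 27^512≡21.
Since 719 = 1 + 2 + 4 + 8 + 64 + 128 + 512 in binary, 27^719 ≡ 27·29·41·81·41·81·21 ≡ 63 (mod 100).

63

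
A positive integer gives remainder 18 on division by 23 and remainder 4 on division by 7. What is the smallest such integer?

Since 7·10 ≡ 1 (mod 23), take x = 4 + 7·((18−4)·10 mod 23) = 4 + 7·2 = 18.
Check: 18 mod 23 = 18, 18 mod 7 = 4.

18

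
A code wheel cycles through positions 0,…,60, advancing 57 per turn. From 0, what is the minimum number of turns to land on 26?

24

57⁻¹ ≡ 15 (mod 61) because 57·15 = 855 = 14·61 + 1.
Multiplying both sides by 15: x ≡ 15·26 = 390 ≡ 24 (mod 61).
Check: 57·24 = 1368 = 22·61 + 26.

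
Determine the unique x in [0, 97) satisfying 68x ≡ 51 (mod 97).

68⁻¹ ≡ 10 (mod 97) because 68·10 = 680 = 7·97 + 1.
So x ≡ 10·51 = 510 ≡ 25 (mod 97).

25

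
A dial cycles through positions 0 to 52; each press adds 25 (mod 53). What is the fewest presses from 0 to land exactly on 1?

25·17 = 425 = 8·53 + 1, so 25⁻¹ ≡ 17 (mod 53).

17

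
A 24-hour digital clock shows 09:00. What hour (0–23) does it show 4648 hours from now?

4648 − 193·24 = 16, so 4648 ≡ 16 (mod 24).
(9 + 16) mod 24 = 1.

1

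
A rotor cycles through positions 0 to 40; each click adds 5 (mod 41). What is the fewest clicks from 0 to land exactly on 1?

5·33 = 165 = 4·41 + 1, so 5⁻¹ ≡ 33 (mod 41).

33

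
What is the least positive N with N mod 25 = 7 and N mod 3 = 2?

Since 3·17 ≡ 1 (mod 25), take x = 2 + 3·((7−2)·17 mod 25) = 2 + 3·10 = 32.
Check: 32 mod 25 = 7, 32 mod 3 = 2.

32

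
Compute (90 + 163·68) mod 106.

44

163·68 = 11084.
11084 mod 106 = 60 (since 104·106 = 11024).
(90 + 60) mod 106 = 44.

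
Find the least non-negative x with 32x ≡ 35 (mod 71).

The inverse of 32 mod 71 is 20 (since 32·20 = 640 ≡ 1).
So x ≡ 20·35 = 700 ≡ 61 (mod 71).
Check: 32·61 = 1952 = 27·71 + 35.

61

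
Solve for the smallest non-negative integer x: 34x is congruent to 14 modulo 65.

31

34⁻¹ ≡ 44 (mod 65) because 34·44 = 1496 = 23·65 + 1.
So x ≡ 44·14 = 616 ≡ 31 (mod 65).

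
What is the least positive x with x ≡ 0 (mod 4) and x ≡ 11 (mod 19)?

Since 19·3 ≡ 1 (mod 4), take x = 11 + 19·((0−11)·3 mod 4) = 11 + 19·3 = 68.
Check: 68 mod 4 = 0, 68 mod 19 = 11.

68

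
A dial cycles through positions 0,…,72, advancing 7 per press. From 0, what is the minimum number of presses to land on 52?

7⁻¹ ≡ 21 (mod 73) because 7·21 = 147 = 2·73 + 1.
Multiplying both sides by 21: x ≡ 21·52 = 1092 ≡ 70 (mod 73).

70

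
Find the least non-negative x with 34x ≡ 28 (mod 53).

34⁻¹ ≡ 39 (mod 53) because 34·39 = 1326 = 25·53 + 1.
Multiplying both sides by 39: x ≡ 39·28 = 1092 ≡ 32 (mod 53).

32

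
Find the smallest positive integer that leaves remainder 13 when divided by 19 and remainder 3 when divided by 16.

x ≡ 3 (mod 16) gives x ∈ {3, 19, 35, 51}.
The first of these with x mod 19 = 13 is 51.

51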